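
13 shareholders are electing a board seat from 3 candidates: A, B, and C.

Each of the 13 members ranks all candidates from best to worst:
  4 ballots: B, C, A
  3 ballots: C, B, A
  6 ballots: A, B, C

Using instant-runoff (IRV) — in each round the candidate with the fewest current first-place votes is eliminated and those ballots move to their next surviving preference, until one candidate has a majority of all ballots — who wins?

B

Round 1: A 6, B 4, C 3. C eliminated.
Round 2: A 6, B 7. B has a majority (≥7).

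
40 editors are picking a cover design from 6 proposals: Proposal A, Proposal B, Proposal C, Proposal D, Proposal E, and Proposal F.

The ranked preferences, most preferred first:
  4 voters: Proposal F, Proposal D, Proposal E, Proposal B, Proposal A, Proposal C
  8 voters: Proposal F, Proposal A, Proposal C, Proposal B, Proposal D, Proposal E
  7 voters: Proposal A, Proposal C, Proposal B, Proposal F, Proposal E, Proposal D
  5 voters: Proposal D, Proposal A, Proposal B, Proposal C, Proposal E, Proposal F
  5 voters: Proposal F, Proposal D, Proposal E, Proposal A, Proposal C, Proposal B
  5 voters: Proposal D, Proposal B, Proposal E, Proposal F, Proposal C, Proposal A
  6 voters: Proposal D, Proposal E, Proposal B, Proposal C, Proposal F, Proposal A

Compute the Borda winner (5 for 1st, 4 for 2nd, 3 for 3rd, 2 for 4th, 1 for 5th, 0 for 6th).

Proposal D

Proposal A: 4×1 + 8×4 + 7×5 + 5×4 + 5×2 + 5×0 + 6×0 = 101
Proposal B: 4×2 + 8×2 + 7×3 + 5×3 + 5×0 + 5×4 + 6×3 = 98
Proposal C: 4×0 + 8×3 + 7×4 + 5×2 + 5×1 + 5×1 + 6×2 = 84
Proposal D: 4×4 + 8×1 + 7×0 + 5×5 + 5×4 + 5×5 + 6×5 = 124
Proposal E: 4×3 + 8×0 + 7×1 + 5×1 + 5×3 + 5×3 + 6×4 = 78
Proposal F: 4×5 + 8×5 + 7×2 + 5×0 + 5×5 + 5×2 + 6×1 = 115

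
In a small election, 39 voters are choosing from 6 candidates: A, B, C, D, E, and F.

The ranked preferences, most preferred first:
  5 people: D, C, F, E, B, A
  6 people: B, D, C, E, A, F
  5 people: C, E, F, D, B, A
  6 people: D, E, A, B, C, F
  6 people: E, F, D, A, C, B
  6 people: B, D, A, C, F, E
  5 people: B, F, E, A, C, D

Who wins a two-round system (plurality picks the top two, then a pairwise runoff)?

D

Round 1 first-place votes: A 0, B 17, C 5, D 11, E 6, F 0. B and D advance.
Runoff: B is ranked above D on 17 ballots, D above B on 22.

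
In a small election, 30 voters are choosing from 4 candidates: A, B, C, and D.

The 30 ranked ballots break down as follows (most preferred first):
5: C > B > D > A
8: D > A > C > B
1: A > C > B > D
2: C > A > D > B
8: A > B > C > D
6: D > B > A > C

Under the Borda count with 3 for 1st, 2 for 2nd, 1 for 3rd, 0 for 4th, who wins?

A: 5×0 + 8×2 + 1×3 + 2×2 + 8×3 + 6×1 = 53
B: 5×2 + 8×0 + 1×1 + 2×0 + 8×2 + 6×2 = 39
C: 5×3 + 8×1 + 1×2 + 2×3 + 8×1 + 6×0 = 39
D: 5×1 + 8×3 + 1×0 + 2×1 + 8×0 + 6×3 = 49

A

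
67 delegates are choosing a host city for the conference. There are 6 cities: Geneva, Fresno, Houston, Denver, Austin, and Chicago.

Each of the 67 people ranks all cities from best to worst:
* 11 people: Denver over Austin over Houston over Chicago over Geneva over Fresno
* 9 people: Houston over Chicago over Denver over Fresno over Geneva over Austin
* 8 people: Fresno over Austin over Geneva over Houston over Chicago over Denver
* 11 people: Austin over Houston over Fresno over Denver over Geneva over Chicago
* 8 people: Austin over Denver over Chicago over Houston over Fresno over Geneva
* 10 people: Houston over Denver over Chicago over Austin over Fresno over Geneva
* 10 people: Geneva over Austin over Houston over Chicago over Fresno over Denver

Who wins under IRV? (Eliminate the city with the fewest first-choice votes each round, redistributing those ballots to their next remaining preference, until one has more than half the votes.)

Austin

Round 1: Geneva 10, Fresno 8, Houston 19, Denver 11, Austin 19, Chicago 0. Chicago eliminated.
Round 2: Geneva 10, Fresno 8, Houston 19, Denver 11, Austin 19. Fresno eliminated.
Round 3: Geneva 10, Houston 19, Denver 11, Austin 27. Geneva eliminated.
Round 4: Houston 19, Denver 11, Austin 37. Austin has a majority (≥34).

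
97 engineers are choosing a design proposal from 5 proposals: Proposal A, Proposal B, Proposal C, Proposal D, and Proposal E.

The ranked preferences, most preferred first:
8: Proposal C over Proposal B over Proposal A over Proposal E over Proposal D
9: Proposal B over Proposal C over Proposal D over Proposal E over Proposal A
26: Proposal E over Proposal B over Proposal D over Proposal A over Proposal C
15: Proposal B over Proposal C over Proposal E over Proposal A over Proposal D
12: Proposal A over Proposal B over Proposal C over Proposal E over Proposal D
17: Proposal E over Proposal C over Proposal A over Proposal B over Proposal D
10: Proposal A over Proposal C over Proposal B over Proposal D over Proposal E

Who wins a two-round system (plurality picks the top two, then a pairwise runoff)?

Round 1 first-place votes: Proposal A 22, Proposal B 24, Proposal C 8, Proposal D 0, Proposal E 43. Proposal E and Proposal B advance.
Runoff: Proposal E is ranked above Proposal B on 43 ballots, Proposal B above Proposal E on 54.

Proposal B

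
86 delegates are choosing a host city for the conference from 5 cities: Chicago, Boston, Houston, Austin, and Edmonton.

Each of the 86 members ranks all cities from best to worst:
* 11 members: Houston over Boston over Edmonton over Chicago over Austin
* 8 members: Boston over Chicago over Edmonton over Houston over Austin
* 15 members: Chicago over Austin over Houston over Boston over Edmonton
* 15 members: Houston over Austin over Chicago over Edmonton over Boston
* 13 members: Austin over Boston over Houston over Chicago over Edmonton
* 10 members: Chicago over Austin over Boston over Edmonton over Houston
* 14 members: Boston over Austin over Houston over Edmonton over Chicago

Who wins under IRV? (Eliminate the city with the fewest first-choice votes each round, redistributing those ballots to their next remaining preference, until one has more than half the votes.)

Boston

Round 1: Chicago 25, Boston 22, Houston 26, Austin 13, Edmonton 0. Edmonton eliminated.
Round 2: Chicago 25, Boston 22, Houston 26, Austin 13. Austin eliminated.
Round 3: Chicago 25, Boston 35, Houston 26. Chicago eliminated.
Round 4: Boston 45, Houston 41. Boston has a majority (≥44).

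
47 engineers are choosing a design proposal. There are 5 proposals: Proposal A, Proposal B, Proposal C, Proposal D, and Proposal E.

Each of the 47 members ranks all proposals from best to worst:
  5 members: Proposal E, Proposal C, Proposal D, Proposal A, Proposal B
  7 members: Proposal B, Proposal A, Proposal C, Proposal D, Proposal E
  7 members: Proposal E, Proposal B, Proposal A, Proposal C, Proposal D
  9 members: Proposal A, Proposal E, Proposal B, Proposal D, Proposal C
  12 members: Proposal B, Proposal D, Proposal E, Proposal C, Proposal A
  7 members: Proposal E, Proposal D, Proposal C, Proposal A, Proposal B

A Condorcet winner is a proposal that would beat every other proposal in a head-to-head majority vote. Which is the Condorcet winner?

Proposal E

Proposal E vs Proposal A: 31–16
Proposal E vs Proposal B: 28–19
Proposal E vs Proposal C: 40–7
Proposal E vs Proposal D: 28–19
Proposal E beats every other proposal.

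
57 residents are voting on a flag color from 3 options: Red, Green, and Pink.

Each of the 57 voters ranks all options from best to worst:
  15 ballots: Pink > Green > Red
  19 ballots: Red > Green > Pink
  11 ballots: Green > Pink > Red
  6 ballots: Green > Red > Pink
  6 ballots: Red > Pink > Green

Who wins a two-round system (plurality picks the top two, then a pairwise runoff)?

Green

Round 1 first-place votes: Red 25, Green 17, Pink 15. Red and Green advance.
Runoff: Red is ranked above Green on 25 ballots, Green above Red on 32.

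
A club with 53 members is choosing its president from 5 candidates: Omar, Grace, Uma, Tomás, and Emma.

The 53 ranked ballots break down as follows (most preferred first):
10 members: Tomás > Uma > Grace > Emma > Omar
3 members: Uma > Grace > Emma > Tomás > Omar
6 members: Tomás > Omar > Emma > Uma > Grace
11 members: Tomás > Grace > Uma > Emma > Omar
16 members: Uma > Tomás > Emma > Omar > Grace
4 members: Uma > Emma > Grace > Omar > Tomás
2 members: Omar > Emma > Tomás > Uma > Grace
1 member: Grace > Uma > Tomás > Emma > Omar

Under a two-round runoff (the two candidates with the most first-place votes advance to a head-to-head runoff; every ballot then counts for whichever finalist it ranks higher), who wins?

Round 1 first-place votes: Omar 2, Grace 1, Uma 23, Tomás 27, Emma 0. Tomás and Uma advance.
Runoff: Tomás is ranked above Uma on 29 ballots, Uma above Tomás on 24.

Tomás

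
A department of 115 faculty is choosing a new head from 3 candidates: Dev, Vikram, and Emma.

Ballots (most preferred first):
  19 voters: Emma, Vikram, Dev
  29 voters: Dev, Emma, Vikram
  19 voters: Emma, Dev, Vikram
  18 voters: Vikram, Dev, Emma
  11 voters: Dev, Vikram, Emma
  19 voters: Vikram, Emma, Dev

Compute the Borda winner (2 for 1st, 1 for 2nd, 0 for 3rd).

Emma

Dev: 19×0 + 29×2 + 19×1 + 18×1 + 11×2 + 19×0 = 117
Vikram: 19×1 + 29×0 + 19×0 + 18×2 + 11×1 + 19×2 = 104
Emma: 19×2 + 29×1 + 19×2 + 18×0 + 11×0 + 19×1 = 124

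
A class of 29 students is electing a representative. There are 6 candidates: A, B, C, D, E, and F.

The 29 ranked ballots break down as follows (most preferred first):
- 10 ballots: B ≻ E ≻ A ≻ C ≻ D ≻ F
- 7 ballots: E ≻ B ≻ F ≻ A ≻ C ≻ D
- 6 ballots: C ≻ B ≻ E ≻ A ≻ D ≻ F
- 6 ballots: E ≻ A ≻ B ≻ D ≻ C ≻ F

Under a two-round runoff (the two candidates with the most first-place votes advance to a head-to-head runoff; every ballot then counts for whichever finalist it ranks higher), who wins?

Round 1 first-place votes: A 0, B 10, C 6, D 0, E 13, F 0. E and B advance.
Runoff: E is ranked above B on 13 ballots, B above E on 16.

B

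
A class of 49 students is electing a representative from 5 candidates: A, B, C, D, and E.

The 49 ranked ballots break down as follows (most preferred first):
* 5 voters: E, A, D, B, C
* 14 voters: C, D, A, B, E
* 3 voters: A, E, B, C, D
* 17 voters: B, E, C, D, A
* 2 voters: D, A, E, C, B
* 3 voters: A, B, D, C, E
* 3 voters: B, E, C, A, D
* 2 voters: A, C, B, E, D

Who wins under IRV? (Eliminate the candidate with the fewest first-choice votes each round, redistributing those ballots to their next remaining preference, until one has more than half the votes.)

Round 1: A 8, B 20, C 14, D 2, E 5. D eliminated.
Round 2: A 10, B 20, C 14, E 5. E eliminated.
Round 3: A 15, B 20, C 14. C eliminated.
Round 4: A 29, B 20. A has a majority (≥25).

A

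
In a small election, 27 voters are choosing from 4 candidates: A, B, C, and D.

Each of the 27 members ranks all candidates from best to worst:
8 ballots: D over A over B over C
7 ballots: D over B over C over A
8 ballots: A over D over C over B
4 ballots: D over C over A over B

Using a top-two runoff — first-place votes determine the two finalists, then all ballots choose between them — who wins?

D

Round 1 first-place votes: A 8, B 0, C 0, D 19. D and A advance.
Runoff: D is ranked above A on 19 ballots, A above D on 8.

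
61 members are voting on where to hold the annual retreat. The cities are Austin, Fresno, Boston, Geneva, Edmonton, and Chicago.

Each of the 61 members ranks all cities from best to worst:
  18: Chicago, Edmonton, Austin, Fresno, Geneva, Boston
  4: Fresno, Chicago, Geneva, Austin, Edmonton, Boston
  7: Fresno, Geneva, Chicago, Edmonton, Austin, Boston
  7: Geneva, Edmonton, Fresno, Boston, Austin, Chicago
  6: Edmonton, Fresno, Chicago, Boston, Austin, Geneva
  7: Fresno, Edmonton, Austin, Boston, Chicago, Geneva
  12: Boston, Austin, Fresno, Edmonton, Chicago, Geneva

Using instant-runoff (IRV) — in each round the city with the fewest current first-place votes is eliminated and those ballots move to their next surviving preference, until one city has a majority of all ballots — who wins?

Round 1: Austin 0, Fresno 18, Boston 12, Geneva 7, Edmonton 6, Chicago 18. Austin eliminated.
Round 2: Fresno 18, Boston 12, Geneva 7, Edmonton 6, Chicago 18. Edmonton eliminated.
Round 3: Fresno 24, Boston 12, Geneva 7, Chicago 18. Geneva eliminated.
Round 4: Fresno 31, Boston 12, Chicago 18. Fresno has a majority (≥31).

Fresno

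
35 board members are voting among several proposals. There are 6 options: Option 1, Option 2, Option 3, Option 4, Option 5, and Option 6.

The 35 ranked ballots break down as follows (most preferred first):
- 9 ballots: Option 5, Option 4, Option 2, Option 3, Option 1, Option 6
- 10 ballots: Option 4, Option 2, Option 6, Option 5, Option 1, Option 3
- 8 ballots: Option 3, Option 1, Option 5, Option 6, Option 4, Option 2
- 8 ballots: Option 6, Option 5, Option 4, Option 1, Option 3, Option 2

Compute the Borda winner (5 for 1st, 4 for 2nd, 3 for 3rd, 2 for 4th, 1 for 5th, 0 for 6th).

Option 5

Option 1: 9×1 + 10×1 + 8×4 + 8×2 = 67
Option 2: 9×3 + 10×4 + 8×0 + 8×0 = 67
Option 3: 9×2 + 10×0 + 8×5 + 8×1 = 66
Option 4: 9×4 + 10×5 + 8×1 + 8×3 = 118
Option 5: 9×5 + 10×2 + 8×3 + 8×4 = 121
Option 6: 9×0 + 10×3 + 8×2 + 8×5 = 86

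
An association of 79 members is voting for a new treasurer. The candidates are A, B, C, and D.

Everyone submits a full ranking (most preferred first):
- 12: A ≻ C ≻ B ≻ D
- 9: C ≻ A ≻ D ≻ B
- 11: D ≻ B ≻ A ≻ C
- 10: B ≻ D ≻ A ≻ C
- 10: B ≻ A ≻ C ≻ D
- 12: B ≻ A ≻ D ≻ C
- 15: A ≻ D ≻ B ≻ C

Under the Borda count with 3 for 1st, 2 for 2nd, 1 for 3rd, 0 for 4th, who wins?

A

A: 12×3 + 9×2 + 11×1 + 10×1 + 10×2 + 12×2 + 15×3 = 164
B: 12×1 + 9×0 + 11×2 + 10×3 + 10×3 + 12×3 + 15×1 = 145
C: 12×2 + 9×3 + 11×0 + 10×0 + 10×1 + 12×0 + 15×0 = 61
D: 12×0 + 9×1 + 11×3 + 10×2 + 10×0 + 12×1 + 15×2 = 104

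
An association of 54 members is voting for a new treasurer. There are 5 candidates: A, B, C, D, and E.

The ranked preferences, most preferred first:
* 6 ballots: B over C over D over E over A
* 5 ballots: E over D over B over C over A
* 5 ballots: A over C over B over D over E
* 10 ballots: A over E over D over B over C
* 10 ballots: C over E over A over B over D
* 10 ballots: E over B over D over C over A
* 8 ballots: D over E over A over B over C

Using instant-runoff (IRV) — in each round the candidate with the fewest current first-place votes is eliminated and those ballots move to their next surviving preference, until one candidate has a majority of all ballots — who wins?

Round 1: A 15, B 6, C 10, D 8, E 15. B eliminated.
Round 2: A 15, C 16, D 8, E 15. D eliminated.
Round 3: A 15, C 16, E 23. A eliminated.
Round 4: C 21, E 33. E has a majority (≥28).

E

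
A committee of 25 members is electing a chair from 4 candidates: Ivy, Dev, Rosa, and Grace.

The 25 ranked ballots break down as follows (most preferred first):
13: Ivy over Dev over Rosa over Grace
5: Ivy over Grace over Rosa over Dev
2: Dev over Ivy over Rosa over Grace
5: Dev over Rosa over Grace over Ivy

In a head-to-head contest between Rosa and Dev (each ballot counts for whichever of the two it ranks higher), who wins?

Dev

Rosa is ranked above Dev on 5 ballots; Dev above Rosa on 20.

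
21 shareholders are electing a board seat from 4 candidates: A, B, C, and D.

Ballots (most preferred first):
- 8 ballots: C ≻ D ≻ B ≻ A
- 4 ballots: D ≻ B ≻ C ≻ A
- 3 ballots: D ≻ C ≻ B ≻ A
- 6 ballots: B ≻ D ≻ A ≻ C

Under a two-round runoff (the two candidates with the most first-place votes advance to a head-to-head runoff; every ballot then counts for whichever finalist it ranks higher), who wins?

Round 1 first-place votes: A 0, B 6, C 8, D 7. C and D advance.
Runoff: C is ranked above D on 8 ballots, D above C on 13.

D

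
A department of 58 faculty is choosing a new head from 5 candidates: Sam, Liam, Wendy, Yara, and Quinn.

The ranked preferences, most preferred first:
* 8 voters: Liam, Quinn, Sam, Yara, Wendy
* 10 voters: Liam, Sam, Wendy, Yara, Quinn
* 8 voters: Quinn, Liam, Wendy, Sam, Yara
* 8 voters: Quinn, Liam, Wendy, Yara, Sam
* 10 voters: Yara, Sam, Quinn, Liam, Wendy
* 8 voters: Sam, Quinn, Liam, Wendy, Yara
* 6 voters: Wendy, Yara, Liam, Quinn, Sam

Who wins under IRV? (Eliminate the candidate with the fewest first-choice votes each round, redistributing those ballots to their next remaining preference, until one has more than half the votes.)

Quinn

Round 1: Sam 8, Liam 18, Wendy 6, Yara 10, Quinn 16. Wendy eliminated.
Round 2: Sam 8, Liam 18, Yara 16, Quinn 16. Sam eliminated.
Round 3: Liam 18, Yara 16, Quinn 24. Yara eliminated.
Round 4: Liam 24, Quinn 34. Quinn has a majority (≥30).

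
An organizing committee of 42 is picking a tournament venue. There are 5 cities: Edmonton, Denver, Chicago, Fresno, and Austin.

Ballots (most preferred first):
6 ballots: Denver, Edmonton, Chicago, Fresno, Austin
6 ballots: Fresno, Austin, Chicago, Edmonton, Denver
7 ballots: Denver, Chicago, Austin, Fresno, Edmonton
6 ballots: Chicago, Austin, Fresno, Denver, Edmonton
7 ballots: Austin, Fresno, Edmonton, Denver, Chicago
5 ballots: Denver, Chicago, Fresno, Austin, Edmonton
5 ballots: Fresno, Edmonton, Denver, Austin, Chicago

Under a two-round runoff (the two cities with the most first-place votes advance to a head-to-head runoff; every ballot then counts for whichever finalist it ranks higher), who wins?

Round 1 first-place votes: Edmonton 0, Denver 18, Chicago 6, Fresno 11, Austin 7. Denver and Fresno advance.
Runoff: Denver is ranked above Fresno on 18 ballots, Fresno above Denver on 24.

Fresno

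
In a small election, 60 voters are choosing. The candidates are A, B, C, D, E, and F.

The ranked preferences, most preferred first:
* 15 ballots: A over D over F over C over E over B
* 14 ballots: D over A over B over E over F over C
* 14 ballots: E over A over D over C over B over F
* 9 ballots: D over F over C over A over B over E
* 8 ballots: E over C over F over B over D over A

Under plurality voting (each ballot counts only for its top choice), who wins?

D

First-place votes: A 15, B 0, C 0, D 23, E 22, F 0.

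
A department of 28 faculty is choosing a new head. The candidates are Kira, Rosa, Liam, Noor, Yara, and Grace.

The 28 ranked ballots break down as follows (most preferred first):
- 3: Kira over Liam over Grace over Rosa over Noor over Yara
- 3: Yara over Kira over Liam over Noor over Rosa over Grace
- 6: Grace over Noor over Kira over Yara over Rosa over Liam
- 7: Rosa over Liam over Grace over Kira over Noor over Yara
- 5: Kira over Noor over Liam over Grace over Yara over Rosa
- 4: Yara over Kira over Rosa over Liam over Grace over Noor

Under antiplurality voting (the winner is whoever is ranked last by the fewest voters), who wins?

Kira

Last-place votes: Kira 0, Rosa 5, Liam 6, Noor 4, Yara 10, Grace 3.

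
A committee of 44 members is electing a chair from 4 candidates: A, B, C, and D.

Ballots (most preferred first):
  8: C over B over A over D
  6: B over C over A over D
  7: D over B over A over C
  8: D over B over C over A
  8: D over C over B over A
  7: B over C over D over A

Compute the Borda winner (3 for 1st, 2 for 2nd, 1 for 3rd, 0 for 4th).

B

A: 8×1 + 6×1 + 7×1 + 8×0 + 8×0 + 7×0 = 21
B: 8×2 + 6×3 + 7×2 + 8×2 + 8×1 + 7×3 = 93
C: 8×3 + 6×2 + 7×0 + 8×1 + 8×2 + 7×2 = 74
D: 8×0 + 6×0 + 7×3 + 8×3 + 8×3 + 7×1 = 76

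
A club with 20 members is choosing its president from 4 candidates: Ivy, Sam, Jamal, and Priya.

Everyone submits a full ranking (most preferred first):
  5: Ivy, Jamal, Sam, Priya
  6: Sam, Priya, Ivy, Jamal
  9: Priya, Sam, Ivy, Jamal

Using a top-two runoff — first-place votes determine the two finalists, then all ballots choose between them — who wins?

Round 1 first-place votes: Ivy 5, Sam 6, Jamal 0, Priya 9. Priya and Sam advance.
Runoff: Priya is ranked above Sam on 9 ballots, Sam above Priya on 11.

Sam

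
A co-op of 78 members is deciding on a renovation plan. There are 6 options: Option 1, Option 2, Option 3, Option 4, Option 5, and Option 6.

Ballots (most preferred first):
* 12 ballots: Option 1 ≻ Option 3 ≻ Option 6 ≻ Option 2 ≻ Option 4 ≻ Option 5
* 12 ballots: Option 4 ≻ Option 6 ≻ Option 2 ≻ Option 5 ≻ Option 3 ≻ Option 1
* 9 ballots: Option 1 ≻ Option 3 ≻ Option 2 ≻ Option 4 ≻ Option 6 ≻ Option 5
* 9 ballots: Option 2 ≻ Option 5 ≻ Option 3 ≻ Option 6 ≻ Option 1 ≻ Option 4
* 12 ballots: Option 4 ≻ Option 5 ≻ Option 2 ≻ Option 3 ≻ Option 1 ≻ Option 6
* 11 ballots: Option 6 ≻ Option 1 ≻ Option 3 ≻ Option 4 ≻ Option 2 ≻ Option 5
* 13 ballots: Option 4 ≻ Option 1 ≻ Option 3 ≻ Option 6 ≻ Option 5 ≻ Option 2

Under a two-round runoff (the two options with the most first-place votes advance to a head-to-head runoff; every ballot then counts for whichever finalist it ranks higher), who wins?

Round 1 first-place votes: Option 1 21, Option 2 9, Option 3 0, Option 4 37, Option 5 0, Option 6 11. Option 4 and Option 1 advance.
Runoff: Option 4 is ranked above Option 1 on 37 ballots, Option 1 above Option 4 on 41.

Option 1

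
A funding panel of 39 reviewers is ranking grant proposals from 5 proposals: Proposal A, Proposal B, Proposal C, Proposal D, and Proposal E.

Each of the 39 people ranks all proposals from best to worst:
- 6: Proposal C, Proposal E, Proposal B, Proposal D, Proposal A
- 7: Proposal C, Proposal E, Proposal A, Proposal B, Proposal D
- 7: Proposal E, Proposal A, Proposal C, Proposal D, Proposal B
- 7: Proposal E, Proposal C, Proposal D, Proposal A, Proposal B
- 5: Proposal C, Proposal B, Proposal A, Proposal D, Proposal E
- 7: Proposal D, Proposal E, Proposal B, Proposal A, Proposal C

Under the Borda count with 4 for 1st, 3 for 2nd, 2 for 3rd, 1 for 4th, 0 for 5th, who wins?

Proposal A: 6×0 + 7×2 + 7×3 + 7×1 + 5×2 + 7×1 = 59
Proposal B: 6×2 + 7×1 + 7×0 + 7×0 + 5×3 + 7×2 = 48
Proposal C: 6×4 + 7×4 + 7×2 + 7×3 + 5×4 + 7×0 = 107
Proposal D: 6×1 + 7×0 + 7×1 + 7×2 + 5×1 + 7×4 = 60
Proposal E: 6×3 + 7×3 + 7×4 + 7×4 + 5×0 + 7×3 = 116

Proposal E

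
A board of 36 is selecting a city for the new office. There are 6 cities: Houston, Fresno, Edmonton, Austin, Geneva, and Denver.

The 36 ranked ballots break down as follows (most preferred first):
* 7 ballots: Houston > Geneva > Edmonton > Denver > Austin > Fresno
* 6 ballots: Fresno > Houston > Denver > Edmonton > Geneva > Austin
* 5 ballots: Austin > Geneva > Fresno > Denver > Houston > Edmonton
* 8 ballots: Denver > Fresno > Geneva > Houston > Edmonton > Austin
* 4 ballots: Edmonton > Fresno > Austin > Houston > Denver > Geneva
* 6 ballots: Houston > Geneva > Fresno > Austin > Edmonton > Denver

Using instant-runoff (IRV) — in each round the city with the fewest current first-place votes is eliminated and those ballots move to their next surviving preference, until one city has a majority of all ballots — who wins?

Round 1: Houston 13, Fresno 6, Edmonton 4, Austin 5, Geneva 0, Denver 8. Geneva eliminated.
Round 2: Houston 13, Fresno 6, Edmonton 4, Austin 5, Denver 8. Edmonton eliminated.
Round 3: Houston 13, Fresno 10, Austin 5, Denver 8. Austin eliminated.
Round 4: Houston 13, Fresno 15, Denver 8. Denver eliminated.
Round 5: Houston 13, Fresno 23. Fresno has a majority (≥19).

Fresno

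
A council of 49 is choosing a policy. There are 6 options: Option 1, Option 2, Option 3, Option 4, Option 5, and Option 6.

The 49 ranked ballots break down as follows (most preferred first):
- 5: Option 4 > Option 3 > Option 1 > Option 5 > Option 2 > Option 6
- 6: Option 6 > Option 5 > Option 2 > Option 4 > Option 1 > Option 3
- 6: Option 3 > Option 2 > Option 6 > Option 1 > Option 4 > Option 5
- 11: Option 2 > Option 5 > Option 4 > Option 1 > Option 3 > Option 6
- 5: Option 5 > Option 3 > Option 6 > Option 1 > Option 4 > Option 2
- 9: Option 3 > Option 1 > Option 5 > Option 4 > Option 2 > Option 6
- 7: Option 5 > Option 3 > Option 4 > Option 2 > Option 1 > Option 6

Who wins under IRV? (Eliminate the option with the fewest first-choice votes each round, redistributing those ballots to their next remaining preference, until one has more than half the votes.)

Option 5

Round 1: Option 1 0, Option 2 11, Option 3 15, Option 4 5, Option 5 12, Option 6 6. Option 1 eliminated.
Round 2: Option 2 11, Option 3 15, Option 4 5, Option 5 12, Option 6 6. Option 4 eliminated.
Round 3: Option 2 11, Option 3 20, Option 5 12, Option 6 6. Option 6 eliminated.
Round 4: Option 2 11, Option 3 20, Option 5 18. Option 2 eliminated.
Round 5: Option 3 20, Option 5 29. Option 5 has a majority (≥25).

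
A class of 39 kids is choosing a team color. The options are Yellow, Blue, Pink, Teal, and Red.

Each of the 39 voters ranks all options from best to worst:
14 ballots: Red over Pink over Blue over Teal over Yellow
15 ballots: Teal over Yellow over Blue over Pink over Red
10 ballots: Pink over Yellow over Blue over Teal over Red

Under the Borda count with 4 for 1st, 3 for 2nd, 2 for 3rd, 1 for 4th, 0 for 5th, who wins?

Yellow: 14×0 + 15×3 + 10×3 = 75
Blue: 14×2 + 15×2 + 10×2 = 78
Pink: 14×3 + 15×1 + 10×4 = 97
Teal: 14×1 + 15×4 + 10×1 = 84
Red: 14×4 + 15×0 + 10×0 = 56

Pink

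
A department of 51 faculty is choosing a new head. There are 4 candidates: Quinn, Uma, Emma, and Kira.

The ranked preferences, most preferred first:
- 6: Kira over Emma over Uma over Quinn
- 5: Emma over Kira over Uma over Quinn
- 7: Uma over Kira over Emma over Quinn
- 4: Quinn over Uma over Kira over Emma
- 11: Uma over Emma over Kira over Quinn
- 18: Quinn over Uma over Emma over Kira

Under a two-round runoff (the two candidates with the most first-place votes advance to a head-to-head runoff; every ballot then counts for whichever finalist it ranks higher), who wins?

Round 1 first-place votes: Quinn 22, Uma 18, Emma 5, Kira 6. Quinn and Uma advance.
Runoff: Quinn is ranked above Uma on 22 ballots, Uma above Quinn on 29.

Uma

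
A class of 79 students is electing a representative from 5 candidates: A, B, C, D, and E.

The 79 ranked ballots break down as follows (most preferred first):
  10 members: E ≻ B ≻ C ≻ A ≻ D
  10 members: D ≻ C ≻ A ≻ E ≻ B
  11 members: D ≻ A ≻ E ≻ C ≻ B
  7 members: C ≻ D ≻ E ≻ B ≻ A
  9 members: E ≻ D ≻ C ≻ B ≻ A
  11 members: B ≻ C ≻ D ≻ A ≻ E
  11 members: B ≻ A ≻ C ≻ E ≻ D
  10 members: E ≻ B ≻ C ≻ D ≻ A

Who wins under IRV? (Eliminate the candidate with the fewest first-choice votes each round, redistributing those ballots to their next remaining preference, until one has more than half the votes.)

E

Round 1: A 0, B 22, C 7, D 21, E 29. A eliminated.
Round 2: B 22, C 7, D 21, E 29. C eliminated.
Round 3: B 22, D 28, E 29. B eliminated.
Round 4: D 39, E 40. E has a majority (≥40).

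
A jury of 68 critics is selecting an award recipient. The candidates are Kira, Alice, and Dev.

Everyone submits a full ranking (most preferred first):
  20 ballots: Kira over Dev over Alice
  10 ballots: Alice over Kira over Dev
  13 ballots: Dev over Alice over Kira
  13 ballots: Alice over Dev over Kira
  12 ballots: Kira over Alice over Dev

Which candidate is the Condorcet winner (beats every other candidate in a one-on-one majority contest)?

Alice

Alice vs Kira: 36–32
Alice vs Dev: 35–33
Alice beats every other candidate.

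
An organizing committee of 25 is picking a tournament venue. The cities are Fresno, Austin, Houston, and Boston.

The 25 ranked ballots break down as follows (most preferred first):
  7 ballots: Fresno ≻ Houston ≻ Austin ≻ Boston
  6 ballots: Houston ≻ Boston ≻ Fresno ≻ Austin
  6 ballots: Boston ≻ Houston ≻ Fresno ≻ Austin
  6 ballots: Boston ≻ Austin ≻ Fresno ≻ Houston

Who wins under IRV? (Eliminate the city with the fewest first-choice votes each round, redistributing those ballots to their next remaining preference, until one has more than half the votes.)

Boston

Round 1: Fresno 7, Austin 0, Houston 6, Boston 12. Austin eliminated.
Round 2: Fresno 7, Houston 6, Boston 12. Houston eliminated.
Round 3: Fresno 7, Boston 18. Boston has a majority (≥13).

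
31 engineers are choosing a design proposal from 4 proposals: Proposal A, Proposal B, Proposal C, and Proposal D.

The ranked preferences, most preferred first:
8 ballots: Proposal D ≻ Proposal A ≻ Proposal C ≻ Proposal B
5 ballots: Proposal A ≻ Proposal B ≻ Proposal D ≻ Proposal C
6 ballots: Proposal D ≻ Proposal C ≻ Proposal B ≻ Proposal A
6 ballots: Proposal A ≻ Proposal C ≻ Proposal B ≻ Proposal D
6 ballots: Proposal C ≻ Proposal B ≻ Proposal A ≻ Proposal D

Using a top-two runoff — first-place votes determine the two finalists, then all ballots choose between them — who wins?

Round 1 first-place votes: Proposal A 11, Proposal B 0, Proposal C 6, Proposal D 14. Proposal D and Proposal A advance.
Runoff: Proposal D is ranked above Proposal A on 14 ballots, Proposal A above Proposal D on 17.

Proposal A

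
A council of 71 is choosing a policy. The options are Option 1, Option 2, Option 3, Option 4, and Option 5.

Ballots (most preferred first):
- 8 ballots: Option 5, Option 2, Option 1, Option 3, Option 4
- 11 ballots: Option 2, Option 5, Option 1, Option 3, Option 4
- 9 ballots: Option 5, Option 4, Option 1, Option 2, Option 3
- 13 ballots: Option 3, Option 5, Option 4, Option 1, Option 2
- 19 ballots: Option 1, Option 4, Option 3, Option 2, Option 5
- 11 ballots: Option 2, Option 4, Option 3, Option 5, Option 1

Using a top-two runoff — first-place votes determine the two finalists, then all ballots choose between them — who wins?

Round 1 first-place votes: Option 1 19, Option 2 22, Option 3 13, Option 4 0, Option 5 17. Option 2 and Option 1 advance.
Runoff: Option 2 is ranked above Option 1 on 30 ballots, Option 1 above Option 2 on 41.

Option 1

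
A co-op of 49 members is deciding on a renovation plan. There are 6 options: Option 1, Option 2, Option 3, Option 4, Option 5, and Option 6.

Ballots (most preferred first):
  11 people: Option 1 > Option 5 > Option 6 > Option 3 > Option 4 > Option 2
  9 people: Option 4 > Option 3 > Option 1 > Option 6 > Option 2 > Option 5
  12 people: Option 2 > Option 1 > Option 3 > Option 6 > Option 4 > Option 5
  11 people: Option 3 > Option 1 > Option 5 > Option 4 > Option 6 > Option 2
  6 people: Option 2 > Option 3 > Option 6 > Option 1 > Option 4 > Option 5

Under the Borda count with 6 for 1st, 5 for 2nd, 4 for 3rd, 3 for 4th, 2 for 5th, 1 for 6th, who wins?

Option 1: 11×6 + 9×4 + 12×5 + 11×5 + 6×3 = 235
Option 2: 11×1 + 9×2 + 12×6 + 11×1 + 6×6 = 148
Option 3: 11×3 + 9×5 + 12×4 + 11×6 + 6×5 = 222
Option 4: 11×2 + 9×6 + 12×2 + 11×3 + 6×2 = 145
Option 5: 11×5 + 9×1 + 12×1 + 11×4 + 6×1 = 126
Option 6: 11×4 + 9×3 + 12×3 + 11×2 + 6×4 = 153

Option 1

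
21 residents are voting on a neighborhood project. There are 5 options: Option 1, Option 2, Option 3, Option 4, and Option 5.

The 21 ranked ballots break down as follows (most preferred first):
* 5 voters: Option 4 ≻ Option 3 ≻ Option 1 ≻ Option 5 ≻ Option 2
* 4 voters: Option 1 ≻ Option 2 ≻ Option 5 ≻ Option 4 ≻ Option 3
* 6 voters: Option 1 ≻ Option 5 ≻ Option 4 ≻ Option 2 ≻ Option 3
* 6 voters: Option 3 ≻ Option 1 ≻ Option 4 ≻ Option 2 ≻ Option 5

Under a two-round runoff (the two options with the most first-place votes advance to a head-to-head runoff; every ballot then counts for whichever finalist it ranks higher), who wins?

Round 1 first-place votes: Option 1 10, Option 2 0, Option 3 6, Option 4 5, Option 5 0. Option 1 and Option 3 advance.
Runoff: Option 1 is ranked above Option 3 on 10 ballots, Option 3 above Option 1 on 11.

Option 3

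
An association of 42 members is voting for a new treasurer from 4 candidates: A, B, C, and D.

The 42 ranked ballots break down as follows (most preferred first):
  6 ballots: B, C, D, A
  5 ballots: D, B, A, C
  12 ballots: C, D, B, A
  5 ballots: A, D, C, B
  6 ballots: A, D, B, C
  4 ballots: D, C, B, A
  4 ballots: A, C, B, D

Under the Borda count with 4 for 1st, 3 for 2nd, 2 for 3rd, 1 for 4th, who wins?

D

A: 6×1 + 5×2 + 12×1 + 5×4 + 6×4 + 4×1 + 4×4 = 92
B: 6×4 + 5×3 + 12×2 + 5×1 + 6×2 + 4×2 + 4×2 = 96
C: 6×3 + 5×1 + 12×4 + 5×2 + 6×1 + 4×3 + 4×3 = 111
D: 6×2 + 5×4 + 12×3 + 5×3 + 6×3 + 4×4 + 4×1 = 121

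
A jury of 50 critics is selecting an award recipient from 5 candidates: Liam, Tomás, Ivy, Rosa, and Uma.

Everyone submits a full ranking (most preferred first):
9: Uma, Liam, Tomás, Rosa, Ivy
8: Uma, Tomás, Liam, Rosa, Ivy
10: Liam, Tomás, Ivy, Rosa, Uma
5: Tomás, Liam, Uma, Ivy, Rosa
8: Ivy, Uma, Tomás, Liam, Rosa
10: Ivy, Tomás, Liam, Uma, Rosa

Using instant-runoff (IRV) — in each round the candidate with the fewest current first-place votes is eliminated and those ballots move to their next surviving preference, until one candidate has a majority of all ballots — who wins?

Round 1: Liam 10, Tomás 5, Ivy 18, Rosa 0, Uma 17. Rosa eliminated.
Round 2: Liam 10, Tomás 5, Ivy 18, Uma 17. Tomás eliminated.
Round 3: Liam 15, Ivy 18, Uma 17. Liam eliminated.
Round 4: Ivy 28, Uma 22. Ivy has a majority (≥26).

Ivy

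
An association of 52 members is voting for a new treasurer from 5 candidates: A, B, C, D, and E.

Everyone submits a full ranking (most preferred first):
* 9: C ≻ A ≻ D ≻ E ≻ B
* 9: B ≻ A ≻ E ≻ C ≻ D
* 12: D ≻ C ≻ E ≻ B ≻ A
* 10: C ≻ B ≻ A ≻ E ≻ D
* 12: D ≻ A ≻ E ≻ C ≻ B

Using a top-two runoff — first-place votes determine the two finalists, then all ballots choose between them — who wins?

Round 1 first-place votes: A 0, B 9, C 19, D 24, E 0. D and C advance.
Runoff: D is ranked above C on 24 ballots, C above D on 28.

C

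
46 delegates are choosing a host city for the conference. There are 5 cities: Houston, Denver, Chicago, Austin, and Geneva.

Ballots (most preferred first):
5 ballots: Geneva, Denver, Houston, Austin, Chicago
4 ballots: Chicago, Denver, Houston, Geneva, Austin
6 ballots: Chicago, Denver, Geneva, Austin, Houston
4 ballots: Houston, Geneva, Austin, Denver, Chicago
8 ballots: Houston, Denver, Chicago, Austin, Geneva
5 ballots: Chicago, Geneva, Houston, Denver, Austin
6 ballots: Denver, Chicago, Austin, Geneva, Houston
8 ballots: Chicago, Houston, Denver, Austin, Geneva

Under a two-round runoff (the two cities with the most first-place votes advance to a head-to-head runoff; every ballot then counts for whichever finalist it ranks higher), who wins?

Chicago

Round 1 first-place votes: Houston 12, Denver 6, Chicago 23, Austin 0, Geneva 5. Chicago and Houston advance.
Runoff: Chicago is ranked above Houston on 29 ballots, Houston above Chicago on 17.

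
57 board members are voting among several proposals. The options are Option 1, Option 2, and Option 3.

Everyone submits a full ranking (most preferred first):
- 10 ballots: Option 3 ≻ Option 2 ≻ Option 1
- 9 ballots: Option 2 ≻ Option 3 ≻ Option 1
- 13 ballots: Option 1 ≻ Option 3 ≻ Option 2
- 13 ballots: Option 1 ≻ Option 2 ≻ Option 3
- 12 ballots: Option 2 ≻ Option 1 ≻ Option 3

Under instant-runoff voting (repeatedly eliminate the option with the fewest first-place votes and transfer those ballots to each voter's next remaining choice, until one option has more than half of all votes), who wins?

Option 2

Round 1: Option 1 26, Option 2 21, Option 3 10. Option 3 eliminated.
Round 2: Option 1 26, Option 2 31. Option 2 has a majority (≥29).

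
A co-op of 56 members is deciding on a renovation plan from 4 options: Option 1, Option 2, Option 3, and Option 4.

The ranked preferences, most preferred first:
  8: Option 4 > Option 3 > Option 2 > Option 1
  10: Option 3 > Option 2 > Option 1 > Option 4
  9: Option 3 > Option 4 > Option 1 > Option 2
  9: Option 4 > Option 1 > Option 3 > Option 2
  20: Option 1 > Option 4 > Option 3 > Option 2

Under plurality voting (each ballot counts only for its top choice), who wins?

Option 1

First-place votes: Option 1 20, Option 2 0, Option 3 19, Option 4 17.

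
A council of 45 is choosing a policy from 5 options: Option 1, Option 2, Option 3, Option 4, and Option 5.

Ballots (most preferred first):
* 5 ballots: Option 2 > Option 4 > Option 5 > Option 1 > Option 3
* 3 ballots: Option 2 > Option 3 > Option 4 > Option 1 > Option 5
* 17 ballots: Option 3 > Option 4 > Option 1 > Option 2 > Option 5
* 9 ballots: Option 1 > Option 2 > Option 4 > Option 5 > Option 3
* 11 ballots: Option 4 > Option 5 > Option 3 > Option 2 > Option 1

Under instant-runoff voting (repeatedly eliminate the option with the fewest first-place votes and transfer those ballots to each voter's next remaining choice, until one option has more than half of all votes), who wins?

Round 1: Option 1 9, Option 2 8, Option 3 17, Option 4 11, Option 5 0. Option 5 eliminated.
Round 2: Option 1 9, Option 2 8, Option 3 17, Option 4 11. Option 2 eliminated.
Round 3: Option 1 9, Option 3 20, Option 4 16. Option 1 eliminated.
Round 4: Option 3 20, Option 4 25. Option 4 has a majority (≥23).

Option 4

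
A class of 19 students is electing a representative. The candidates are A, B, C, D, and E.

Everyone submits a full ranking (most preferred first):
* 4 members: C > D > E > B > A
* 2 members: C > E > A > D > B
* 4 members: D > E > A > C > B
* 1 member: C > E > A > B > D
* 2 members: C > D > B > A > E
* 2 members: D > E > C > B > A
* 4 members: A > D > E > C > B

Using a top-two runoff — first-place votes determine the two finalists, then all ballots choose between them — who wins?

Round 1 first-place votes: A 4, B 0, C 9, D 6, E 0. C and D advance.
Runoff: C is ranked above D on 9 ballots, D above C on 10.

D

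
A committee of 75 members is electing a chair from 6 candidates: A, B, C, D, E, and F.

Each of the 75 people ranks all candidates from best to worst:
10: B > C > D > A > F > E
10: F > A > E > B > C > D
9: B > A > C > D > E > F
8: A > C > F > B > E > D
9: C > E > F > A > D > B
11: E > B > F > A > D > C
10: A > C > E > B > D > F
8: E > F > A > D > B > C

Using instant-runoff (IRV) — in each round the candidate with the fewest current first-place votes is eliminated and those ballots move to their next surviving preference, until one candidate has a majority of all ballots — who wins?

A

Round 1: A 18, B 19, C 9, D 0, E 19, F 10. D eliminated.
Round 2: A 18, B 19, C 9, E 19, F 10. C eliminated.
Round 3: A 18, B 19, E 28, F 10. F eliminated.
Round 4: A 28, B 19, E 28. B eliminated.
Round 5: A 47, E 28. A has a majority (≥38).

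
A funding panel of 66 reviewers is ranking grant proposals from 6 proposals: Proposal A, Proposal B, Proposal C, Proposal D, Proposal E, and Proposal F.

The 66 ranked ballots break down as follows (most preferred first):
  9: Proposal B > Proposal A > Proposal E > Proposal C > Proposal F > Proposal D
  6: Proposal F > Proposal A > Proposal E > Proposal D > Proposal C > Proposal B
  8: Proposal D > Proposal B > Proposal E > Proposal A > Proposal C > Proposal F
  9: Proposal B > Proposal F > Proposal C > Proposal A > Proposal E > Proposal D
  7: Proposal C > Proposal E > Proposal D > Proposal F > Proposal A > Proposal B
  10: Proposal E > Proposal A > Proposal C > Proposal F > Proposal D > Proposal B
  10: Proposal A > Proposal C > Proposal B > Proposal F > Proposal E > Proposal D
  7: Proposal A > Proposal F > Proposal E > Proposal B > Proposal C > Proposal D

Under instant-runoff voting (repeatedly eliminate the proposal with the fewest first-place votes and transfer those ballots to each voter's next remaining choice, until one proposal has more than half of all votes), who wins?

Proposal A

Round 1: Proposal A 17, Proposal B 18, Proposal C 7, Proposal D 8, Proposal E 10, Proposal F 6. Proposal F eliminated.
Round 2: Proposal A 23, Proposal B 18, Proposal C 7, Proposal D 8, Proposal E 10. Proposal C eliminated.
Round 3: Proposal A 23, Proposal B 18, Proposal D 8, Proposal E 17. Proposal D eliminated.
Round 4: Proposal A 23, Proposal B 26, Proposal E 17. Proposal E eliminated.
Round 5: Proposal A 40, Proposal B 26. Proposal A has a majority (≥34).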